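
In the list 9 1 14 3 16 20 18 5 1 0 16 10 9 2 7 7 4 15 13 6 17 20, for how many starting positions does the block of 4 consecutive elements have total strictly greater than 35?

[9, 1, 14, 3] → sum 27
[1, 14, 3, 16] → sum 34
[14, 3, 16, 20] → sum 53  > 35 ✓
[3, 16, 20, 18] → sum 57  > 35 ✓
[16, 20, 18, 5] → sum 59  > 35 ✓
[20, 18, 5, 1] → sum 44  > 35 ✓
[18, 5, 1, 0] → sum 24
[5, 1, 0, 16] → sum 22
[1, 0, 16, 10] → sum 27
[0, 16, 10, 9] → sum 35
[16, 10, 9, 2] → sum 37  > 35 ✓
[10, 9, 2, 7] → sum 28
[9, 2, 7, 7] → sum 25
[2, 7, 7, 4] → sum 20
[7, 7, 4, 15] → sum 33
[7, 4, 15, 13] → sum 39  > 35 ✓
[4, 15, 13, 6] → sum 38  > 35 ✓
[15, 13, 6, 17] → sum 51  > 35 ✓
[13, 6, 17, 20] → sum 56  > 35 ✓
9 windows satisfy the condition.

9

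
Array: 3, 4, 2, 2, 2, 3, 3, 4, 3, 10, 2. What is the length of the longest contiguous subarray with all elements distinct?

[3] len 1
[3, 4] len 2
[3, 4, 2] len 3
[2] len 1
[2] len 1
[2, 3] len 2
[3] len 1
[3, 4] len 2
[4, 3] len 2
[4, 3, 10] len 3
[4, 3, 10, 2] len 4
Longest all-distinct length: 4.

4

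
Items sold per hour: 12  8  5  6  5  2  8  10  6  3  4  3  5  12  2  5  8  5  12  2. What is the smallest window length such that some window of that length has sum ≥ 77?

Extend right; whenever the sum reaches 77, record the length and shrink from the left:
add 12: running sum 12 < 77
add 8: running sum 20 < 77
add 5: running sum 25 < 77
add 6: running sum 31 < 77
add 5: running sum 36 < 77
add 2: running sum 38 < 77
add 8: running sum 46 < 77
add 10: running sum 56 < 77
add 6: running sum 62 < 77
add 3: running sum 65 < 77
add 4: running sum 69 < 77
add 3: running sum 72 < 77
add 5: shortest ending here [12, 8, 5, 6, 5, 2, 8, 10, 6, 3, 4, 3, 5] sum 77, len 13
add 12: shortest ending here [8, 5, 6, 5, 2, 8, 10, 6, 3, 4, 3, 5, 12] sum 77, len 13
add 2: shortest ending here [8, 5, 6, 5, 2, 8, 10, 6, 3, 4, 3, 5, 12, 2] sum 79, len 14
add 5: shortest ending here [8, 5, 6, 5, 2, 8, 10, 6, 3, 4, 3, 5, 12, 2, 5] sum 84, len 15
add 8: shortest ending here [6, 5, 2, 8, 10, 6, 3, 4, 3, 5, 12, 2, 5, 8] sum 79, len 14
add 5: shortest ending here [5, 2, 8, 10, 6, 3, 4, 3, 5, 12, 2, 5, 8, 5] sum 78, len 14
add 12: shortest ending here [8, 10, 6, 3, 4, 3, 5, 12, 2, 5, 8, 5, 12] sum 83, len 13
add 2: shortest ending here [10, 6, 3, 4, 3, 5, 12, 2, 5, 8, 5, 12, 2] sum 77, len 13
Shortest qualifying length: 13.

13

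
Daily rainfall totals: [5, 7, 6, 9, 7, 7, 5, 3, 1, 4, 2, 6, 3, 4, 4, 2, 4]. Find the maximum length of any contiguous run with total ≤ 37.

10

→ 5: sum 5, len 1
→ 7: sum 12, len 2
→ 6: sum 18, len 3
→ 9: sum 27, len 4
→ 7: sum 34, len 5
→ 7 (dropped 5): sum 36, len 5
→ 5 (dropped 7): sum 34, len 5
→ 3: sum 37, len 6
→ 1 (dropped 6): sum 32, len 6
→ 4: sum 36, len 7
→ 2 (dropped 9): sum 29, len 7
→ 6: sum 35, len 8
→ 3 (dropped 7): sum 31, len 8
→ 4: sum 35, len 9
→ 4 (dropped 7): sum 32, len 9
→ 2: sum 34, len 10
→ 4 (dropped 5): sum 33, len 10
Longest length seen: 10.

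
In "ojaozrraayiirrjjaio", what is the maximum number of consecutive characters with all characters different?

5

[o] len 1
[o, j] len 2
[o, j, a] len 3
[j, a, o] len 3
[j, a, o, z] len 4
[j, a, o, z, r] len 5
[r] len 1
[r, a] len 2
[a] len 1
[a, y] len 2
[a, y, i] len 3
[i] len 1
[i, r] len 2
[r] len 1
[r, j] len 2
[j] len 1
[j, a] len 2
[j, a, i] len 3
[j, a, i, o] len 4
Longest all-distinct length: 5.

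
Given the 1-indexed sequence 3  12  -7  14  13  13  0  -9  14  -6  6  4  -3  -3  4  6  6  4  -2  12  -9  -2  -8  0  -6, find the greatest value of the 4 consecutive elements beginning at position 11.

Elements at indices 11..14: 6, 4, -3, -3
max(6, 4, -3, -3) = 6

6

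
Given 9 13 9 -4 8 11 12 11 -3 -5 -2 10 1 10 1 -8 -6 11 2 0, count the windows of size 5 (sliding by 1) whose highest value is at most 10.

5

9 13 9 -4 8 → max 13
13 9 -4 8 11 → max 13
9 -4 8 11 12 → max 12
-4 8 11 12 11 → max 12
8 11 12 11 -3 → max 12
11 12 11 -3 -5 → max 12
12 11 -3 -5 -2 → max 12
11 -3 -5 -2 10 → max 11
-3 -5 -2 10 1 → max 10  ≤ 10 ✓
-5 -2 10 1 10 → max 10  ≤ 10 ✓
-2 10 1 10 1 → max 10  ≤ 10 ✓
10 1 10 1 -8 → max 10  ≤ 10 ✓
1 10 1 -8 -6 → max 10  ≤ 10 ✓
10 1 -8 -6 11 → max 11
1 -8 -6 11 2 → max 11
-8 -6 11 2 0 → max 11
5 windows satisfy the condition.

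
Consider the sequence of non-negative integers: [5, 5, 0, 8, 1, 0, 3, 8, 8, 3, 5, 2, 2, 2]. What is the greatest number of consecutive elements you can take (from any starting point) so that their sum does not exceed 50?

add 5: [5] sum 5, len 1
add 5: [5, 5] sum 10, len 2
add 0: [5, 5, 0] sum 10, len 3
add 8: [5, 5, 0, 8] sum 18, len 4
add 1: [5, 5, 0, 8, 1] sum 19, len 5
add 0: [5, 5, 0, 8, 1, 0] sum 19, len 6
add 3: [5, 5, 0, 8, 1, 0, 3] sum 22, len 7
add 8: [5, 5, 0, 8, 1, 0, 3, 8] sum 30, len 8
add 8: [5, 5, 0, 8, 1, 0, 3, 8, 8] sum 38, len 9
add 3: [5, 5, 0, 8, 1, 0, 3, 8, 8, 3] sum 41, len 10
add 5: [5, 5, 0, 8, 1, 0, 3, 8, 8, 3, 5] sum 46, len 11
add 2: [5, 5, 0, 8, 1, 0, 3, 8, 8, 3, 5, 2] sum 48, len 12
add 2: [5, 5, 0, 8, 1, 0, 3, 8, 8, 3, 5, 2, 2] sum 50, len 13
add 2: [5, 0, 8, 1, 0, 3, 8, 8, 3, 5, 2, 2, 2] sum 47, len 13
Longest length seen: 13.

13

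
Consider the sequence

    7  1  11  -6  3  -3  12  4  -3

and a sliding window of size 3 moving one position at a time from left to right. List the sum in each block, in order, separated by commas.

19, 6, 8, -6, 12, 13, 13

Sliding a size-3 window across the 9 values:
[7, 1, 11] → sum 19
[1, 11, -6] → sum 6
[11, -6, 3] → sum 8
[-6, 3, -3] → sum -6
[3, -3, 12] → sum 12
[-3, 12, 4] → sum 13
[12, 4, -3] → sum 13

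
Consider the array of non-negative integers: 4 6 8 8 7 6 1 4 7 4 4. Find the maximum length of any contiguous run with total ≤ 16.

4

Extend to the right; shrink from the left whenever the sum exceeds 16:
→ 4: sum 4, len 1
→ 6: sum 10, len 2
→ 8 (dropped 4): sum 14, len 2
→ 8 (dropped 6): sum 16, len 2
→ 7 (dropped 8): sum 15, len 2
→ 6 (dropped 8): sum 13, len 2
→ 1: sum 14, len 3
→ 4 (dropped 7): sum 11, len 3
→ 7 (dropped 6): sum 12, len 3
→ 4: sum 16, len 4
→ 4 (dropped 1, 4): sum 15, len 3
Longest length seen: 4.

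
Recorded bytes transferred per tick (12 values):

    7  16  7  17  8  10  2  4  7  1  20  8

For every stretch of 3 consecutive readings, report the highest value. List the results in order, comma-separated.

[7, 16, 7] → max 16
[16, 7, 17] → max 17
[7, 17, 8] → max 17
[17, 8, 10] → max 17
[8, 10, 2] → max 10
[10, 2, 4] → max 10
[2, 4, 7] → max 7
[4, 7, 1] → max 7
[7, 1, 20] → max 20
[1, 20, 8] → max 20

16, 17, 17, 17, 10, 10, 7, 7, 20, 20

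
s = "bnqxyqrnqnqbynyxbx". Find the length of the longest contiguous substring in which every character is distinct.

[b] len 1
[b, n] len 2
[b, n, q] len 3
[b, n, q, x] len 4
[b, n, q, x, y] len 5
[x, y, q] len 3
[x, y, q, r] len 4
[x, y, q, r, n] len 5
[r, n, q] len 3
[q, n] len 2
[n, q] len 2
[n, q, b] len 3
[n, q, b, y] len 4
[q, b, y, n] len 4
[n, y] len 2
[n, y, x] len 3
[n, y, x, b] len 4
[b, x] len 2
Longest all-distinct length: 5.

5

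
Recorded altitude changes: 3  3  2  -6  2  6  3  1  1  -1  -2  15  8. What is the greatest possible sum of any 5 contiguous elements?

21

(3, 3, 2, -6, 2) → sum 4
(3, 2, -6, 2, 6) → sum 7
(2, -6, 2, 6, 3) → sum 7
(-6, 2, 6, 3, 1) → sum 6
(2, 6, 3, 1, 1) → sum 13
(6, 3, 1, 1, -1) → sum 10
(3, 1, 1, -1, -2) → sum 2
(1, 1, -1, -2, 15) → sum 14
(1, -1, -2, 15, 8) → sum 21
Greatest of these is 21.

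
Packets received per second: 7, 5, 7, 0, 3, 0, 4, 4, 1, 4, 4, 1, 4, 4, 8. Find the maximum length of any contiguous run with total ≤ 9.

4

→ 7: sum 7, len 1
→ 5 (dropped 7): sum 5, len 1
→ 7 (dropped 5): sum 7, len 1
→ 0: sum 7, len 2
→ 3 (dropped 7): sum 3, len 2
→ 0: sum 3, len 3
→ 4: sum 7, len 4
→ 4 (dropped 0, 3): sum 8, len 3
→ 1: sum 9, len 4
→ 4 (dropped 0, 4): sum 9, len 3
→ 4 (dropped 4): sum 9, len 3
→ 1 (dropped 1): sum 9, len 3
→ 4 (dropped 4): sum 9, len 3
→ 4 (dropped 4): sum 9, len 3
→ 8 (dropped 1, 4, 4): sum 8, len 1
Longest length seen: 4.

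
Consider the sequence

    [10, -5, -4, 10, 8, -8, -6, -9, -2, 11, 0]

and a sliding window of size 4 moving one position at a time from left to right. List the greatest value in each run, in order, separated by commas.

Sliding a size-4 window across the 11 values:
[10, -5, -4, 10] → max 10
[-5, -4, 10, 8] → max 10
[-4, 10, 8, -8] → max 10
[10, 8, -8, -6] → max 10
[8, -8, -6, -9] → max 8
[-8, -6, -9, -2] → max -2
[-6, -9, -2, 11] → max 11
[-9, -2, 11, 0] → max 11

10, 10, 10, 10, 8, -2, 11, 11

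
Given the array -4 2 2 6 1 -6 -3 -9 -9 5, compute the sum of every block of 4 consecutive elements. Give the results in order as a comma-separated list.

6, 11, 3, -2, -17, -27, -16

(-4, 2, 2, 6) → sum 6
(2, 2, 6, 1) → sum 11
(2, 6, 1, -6) → sum 3
(6, 1, -6, -3) → sum -2
(1, -6, -3, -9) → sum -17
(-6, -3, -9, -9) → sum -27
(-3, -9, -9, 5) → sum -16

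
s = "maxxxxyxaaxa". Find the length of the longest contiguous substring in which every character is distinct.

3

[m] len 1
[m, a] len 2
[m, a, x] len 3
[x] len 1
[x] len 1
[x] len 1
[x, y] len 2
[y, x] len 2
[y, x, a] len 3
[a] len 1
[a, x] len 2
[x, a] len 2
Longest all-distinct length: 3.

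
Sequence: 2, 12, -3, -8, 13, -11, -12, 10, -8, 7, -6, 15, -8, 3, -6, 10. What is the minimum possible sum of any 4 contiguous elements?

Window sums for each of the 13 positions:
2 12 -3 -8 → sum 3
12 -3 -8 13 → sum 14
-3 -8 13 -11 → sum -9
-8 13 -11 -12 → sum -18
13 -11 -12 10 → sum 0
-11 -12 10 -8 → sum -21
-12 10 -8 7 → sum -3
10 -8 7 -6 → sum 3
-8 7 -6 15 → sum 8
7 -6 15 -8 → sum 8
-6 15 -8 3 → sum 4
15 -8 3 -6 → sum 4
-8 3 -6 10 → sum -1
Minimum of these is -21.

-21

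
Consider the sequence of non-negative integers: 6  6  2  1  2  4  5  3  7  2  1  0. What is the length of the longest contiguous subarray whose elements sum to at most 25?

Extend to the right; shrink from the left whenever the sum exceeds 25:
[6] sum 6 len 1
[6, 6] sum 12 len 2
[6, 6, 2] sum 14 len 3
[6, 6, 2, 1] sum 15 len 4
[6, 6, 2, 1, 2] sum 17 len 5
[6, 6, 2, 1, 2, 4] sum 21 len 6
[6, 2, 1, 2, 4, 5] sum 20 len 6
[6, 2, 1, 2, 4, 5, 3] sum 23 len 7
[2, 1, 2, 4, 5, 3, 7] sum 24 len 7
[1, 2, 4, 5, 3, 7, 2] sum 24 len 7
[1, 2, 4, 5, 3, 7, 2, 1] sum 25 len 8
[1, 2, 4, 5, 3, 7, 2, 1, 0] sum 25 len 9
Longest length seen: 9.

9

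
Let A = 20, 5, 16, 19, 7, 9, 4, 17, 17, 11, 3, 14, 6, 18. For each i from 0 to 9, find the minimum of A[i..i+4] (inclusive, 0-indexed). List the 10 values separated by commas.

Sliding a size-5 window across the 14 values:
20 5 16 19 7 → min 5
5 16 19 7 9 → min 5
16 19 7 9 4 → min 4
19 7 9 4 17 → min 4
7 9 4 17 17 → min 4
9 4 17 17 11 → min 4
4 17 17 11 3 → min 3
17 17 11 3 14 → min 3
17 11 3 14 6 → min 3
11 3 14 6 18 → min 3

5, 5, 4, 4, 4, 4, 3, 3, 3, 3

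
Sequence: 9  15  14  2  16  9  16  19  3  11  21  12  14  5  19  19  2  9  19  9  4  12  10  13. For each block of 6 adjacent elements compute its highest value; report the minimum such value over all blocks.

[9, 15, 14, 2, 16, 9] → max 16
[15, 14, 2, 16, 9, 16] → max 16
[14, 2, 16, 9, 16, 19] → max 19
[2, 16, 9, 16, 19, 3] → max 19
[16, 9, 16, 19, 3, 11] → max 19
[9, 16, 19, 3, 11, 21] → max 21
[16, 19, 3, 11, 21, 12] → max 21
[19, 3, 11, 21, 12, 14] → max 21
[3, 11, 21, 12, 14, 5] → max 21
[11, 21, 12, 14, 5, 19] → max 21
[21, 12, 14, 5, 19, 19] → max 21
[12, 14, 5, 19, 19, 2] → max 19
[14, 5, 19, 19, 2, 9] → max 19
[5, 19, 19, 2, 9, 19] → max 19
[19, 19, 2, 9, 19, 9] → max 19
[19, 2, 9, 19, 9, 4] → max 19
[2, 9, 19, 9, 4, 12] → max 19
[9, 19, 9, 4, 12, 10] → max 19
[19, 9, 4, 12, 10, 13] → max 19
Minimum of these is 16.

16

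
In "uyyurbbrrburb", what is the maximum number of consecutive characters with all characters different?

4

[u] len 1
[u, y] len 2
[y] len 1
[y, u] len 2
[y, u, r] len 3
[y, u, r, b] len 4
[b] len 1
[b, r] len 2
[r] len 1
[r, b] len 2
[r, b, u] len 3
[b, u, r] len 3
[u, r, b] len 3
Longest all-distinct length: 4.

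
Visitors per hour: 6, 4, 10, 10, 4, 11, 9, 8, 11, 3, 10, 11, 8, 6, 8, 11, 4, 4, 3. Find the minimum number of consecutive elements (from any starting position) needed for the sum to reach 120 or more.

14

add 6: running sum 6 < 120
add 4: running sum 10 < 120
add 10: running sum 20 < 120
add 10: running sum 30 < 120
add 4: running sum 34 < 120
add 11: running sum 45 < 120
add 9: running sum 54 < 120
add 8: running sum 62 < 120
add 11: running sum 73 < 120
add 3: running sum 76 < 120
add 10: running sum 86 < 120
add 11: running sum 97 < 120
add 8: running sum 105 < 120
add 6: running sum 111 < 120
add 8: running sum 119 < 120
add 11: shortest ending here [10, 10, 4, 11, 9, 8, 11, 3, 10, 11, 8, 6, 8, 11] sum 120, len 14
add 4: shortest ending here [10, 10, 4, 11, 9, 8, 11, 3, 10, 11, 8, 6, 8, 11, 4] sum 124, len 15
add 4: shortest ending here [10, 10, 4, 11, 9, 8, 11, 3, 10, 11, 8, 6, 8, 11, 4, 4] sum 128, len 16
add 3: shortest ending here [10, 4, 11, 9, 8, 11, 3, 10, 11, 8, 6, 8, 11, 4, 4, 3] sum 121, len 16
Shortest qualifying length: 14.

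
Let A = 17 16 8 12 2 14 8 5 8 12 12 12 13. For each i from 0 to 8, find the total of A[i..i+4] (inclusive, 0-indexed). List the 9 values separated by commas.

17 16 8 12 2 → sum 55
16 8 12 2 14 → sum 52
8 12 2 14 8 → sum 44
12 2 14 8 5 → sum 41
2 14 8 5 8 → sum 37
14 8 5 8 12 → sum 47
8 5 8 12 12 → sum 45
5 8 12 12 12 → sum 49
8 12 12 12 13 → sum 57

55, 52, 44, 41, 37, 47, 45, 49, 57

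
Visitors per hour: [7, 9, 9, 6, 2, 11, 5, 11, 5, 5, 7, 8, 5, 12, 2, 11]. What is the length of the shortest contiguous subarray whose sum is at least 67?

Extend right; whenever the sum reaches 67, record the length and shrink from the left:
add 7: running sum 7 < 67
add 9: running sum 16 < 67
add 9: running sum 25 < 67
add 6: running sum 31 < 67
add 2: running sum 33 < 67
add 11: running sum 44 < 67
add 5: running sum 49 < 67
add 11: running sum 60 < 67
add 5: running sum 65 < 67
add 5: shortest ending here [7, 9, 9, 6, 2, 11, 5, 11, 5, 5] sum 70, len 10
add 7: shortest ending here [9, 9, 6, 2, 11, 5, 11, 5, 5, 7] sum 70, len 10
add 8: shortest ending here [9, 6, 2, 11, 5, 11, 5, 5, 7, 8] sum 69, len 10
add 5: shortest ending here [9, 6, 2, 11, 5, 11, 5, 5, 7, 8, 5] sum 74, len 11
add 12: shortest ending here [11, 5, 11, 5, 5, 7, 8, 5, 12] sum 69, len 9
add 2: shortest ending here [11, 5, 11, 5, 5, 7, 8, 5, 12, 2] sum 71, len 10
add 11: shortest ending here [5, 11, 5, 5, 7, 8, 5, 12, 2, 11] sum 71, len 10
Shortest qualifying length: 9.

9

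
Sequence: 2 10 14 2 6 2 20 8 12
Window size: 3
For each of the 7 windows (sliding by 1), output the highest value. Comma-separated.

14, 14, 14, 6, 20, 20, 20

Sliding a size-3 window across the 9 values:
[2, 10, 14] → max 14
[10, 14, 2] → max 14
[14, 2, 6] → max 14
[2, 6, 2] → max 6
[6, 2, 20] → max 20
[2, 20, 8] → max 20
[20, 8, 12] → max 20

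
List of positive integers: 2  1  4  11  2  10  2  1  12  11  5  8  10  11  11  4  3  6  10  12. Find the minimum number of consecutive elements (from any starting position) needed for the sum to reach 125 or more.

17

Extend right; whenever the sum reaches 125, record the length and shrink from the left:
add 2: running sum 2 < 125
add 1: running sum 3 < 125
add 4: running sum 7 < 125
add 11: running sum 18 < 125
add 2: running sum 20 < 125
add 10: running sum 30 < 125
add 2: running sum 32 < 125
add 1: running sum 33 < 125
add 12: running sum 45 < 125
add 11: running sum 56 < 125
add 5: running sum 61 < 125
add 8: running sum 69 < 125
add 10: running sum 79 < 125
add 11: running sum 90 < 125
add 11: running sum 101 < 125
add 4: running sum 105 < 125
add 3: running sum 108 < 125
add 6: running sum 114 < 125
add 10: running sum 124 < 125
add 12: shortest ending here [11, 2, 10, 2, 1, 12, 11, 5, 8, 10, 11, 11, 4, 3, 6, 10, 12] sum 129, len 17
Shortest qualifying length: 17.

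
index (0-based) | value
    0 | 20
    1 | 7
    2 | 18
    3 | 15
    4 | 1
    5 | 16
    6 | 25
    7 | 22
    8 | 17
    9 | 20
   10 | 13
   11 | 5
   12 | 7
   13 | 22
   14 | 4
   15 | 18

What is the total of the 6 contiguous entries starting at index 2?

Elements at indices 2..7: 18, 15, 1, 16, 25, 22
sum(18, 15, 1, 16, 25, 22) = 97

97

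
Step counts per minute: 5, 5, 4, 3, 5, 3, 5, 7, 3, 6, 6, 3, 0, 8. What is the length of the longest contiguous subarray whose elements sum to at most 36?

[5] sum 5 len 1
[5, 5] sum 10 len 2
[5, 5, 4] sum 14 len 3
[5, 5, 4, 3] sum 17 len 4
[5, 5, 4, 3, 5] sum 22 len 5
[5, 5, 4, 3, 5, 3] sum 25 len 6
[5, 5, 4, 3, 5, 3, 5] sum 30 len 7
[5, 4, 3, 5, 3, 5, 7] sum 32 len 7
[5, 4, 3, 5, 3, 5, 7, 3] sum 35 len 8
[4, 3, 5, 3, 5, 7, 3, 6] sum 36 len 8
[5, 3, 5, 7, 3, 6, 6] sum 35 len 7
[3, 5, 7, 3, 6, 6, 3] sum 33 len 7
[3, 5, 7, 3, 6, 6, 3, 0] sum 33 len 8
[7, 3, 6, 6, 3, 0, 8] sum 33 len 7
Longest length seen: 8.

8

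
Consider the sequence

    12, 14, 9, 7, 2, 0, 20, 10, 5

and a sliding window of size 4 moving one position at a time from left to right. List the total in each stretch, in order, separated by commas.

42, 32, 18, 29, 32, 35

Sliding a size-4 window across the 9 values:
(12, 14, 9, 7) → sum 42
(14, 9, 7, 2) → sum 32
(9, 7, 2, 0) → sum 18
(7, 2, 0, 20) → sum 29
(2, 0, 20, 10) → sum 32
(0, 20, 10, 5) → sum 35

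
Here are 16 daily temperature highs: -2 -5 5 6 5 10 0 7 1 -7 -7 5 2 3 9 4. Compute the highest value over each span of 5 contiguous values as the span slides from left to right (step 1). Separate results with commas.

6, 10, 10, 10, 10, 10, 7, 7, 5, 5, 9, 9

(-2, -5, 5, 6, 5) → max 6
(-5, 5, 6, 5, 10) → max 10
(5, 6, 5, 10, 0) → max 10
(6, 5, 10, 0, 7) → max 10
(5, 10, 0, 7, 1) → max 10
(10, 0, 7, 1, -7) → max 10
(0, 7, 1, -7, -7) → max 7
(7, 1, -7, -7, 5) → max 7
(1, -7, -7, 5, 2) → max 5
(-7, -7, 5, 2, 3) → max 5
(-7, 5, 2, 3, 9) → max 9
(5, 2, 3, 9, 4) → max 9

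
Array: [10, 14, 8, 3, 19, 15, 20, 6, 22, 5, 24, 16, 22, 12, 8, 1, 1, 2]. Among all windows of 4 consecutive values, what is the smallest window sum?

12

(10, 14, 8, 3) → sum 35
(14, 8, 3, 19) → sum 44
(8, 3, 19, 15) → sum 45
(3, 19, 15, 20) → sum 57
(19, 15, 20, 6) → sum 60
(15, 20, 6, 22) → sum 63
(20, 6, 22, 5) → sum 53
(6, 22, 5, 24) → sum 57
(22, 5, 24, 16) → sum 67
(5, 24, 16, 22) → sum 67
(24, 16, 22, 12) → sum 74
(16, 22, 12, 8) → sum 58
(22, 12, 8, 1) → sum 43
(12, 8, 1, 1) → sum 22
(8, 1, 1, 2) → sum 12
Smallest of these is 12.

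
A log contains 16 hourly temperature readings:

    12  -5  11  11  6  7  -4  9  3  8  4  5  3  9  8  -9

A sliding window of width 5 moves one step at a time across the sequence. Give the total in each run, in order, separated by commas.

Sliding a size-5 window across the 16 values:
[12, -5, 11, 11, 6] → sum 35
[-5, 11, 11, 6, 7] → sum 30
[11, 11, 6, 7, -4] → sum 31
[11, 6, 7, -4, 9] → sum 29
[6, 7, -4, 9, 3] → sum 21
[7, -4, 9, 3, 8] → sum 23
[-4, 9, 3, 8, 4] → sum 20
[9, 3, 8, 4, 5] → sum 29
[3, 8, 4, 5, 3] → sum 23
[8, 4, 5, 3, 9] → sum 29
[4, 5, 3, 9, 8] → sum 29
[5, 3, 9, 8, -9] → sum 16

35, 30, 31, 29, 21, 23, 20, 29, 23, 29, 29, 16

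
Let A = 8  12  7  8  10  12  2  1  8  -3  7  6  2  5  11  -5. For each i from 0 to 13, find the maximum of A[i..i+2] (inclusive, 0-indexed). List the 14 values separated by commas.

Sliding a size-3 window across the 16 values:
[8, 12, 7] → max 12
[12, 7, 8] → max 12
[7, 8, 10] → max 10
[8, 10, 12] → max 12
[10, 12, 2] → max 12
[12, 2, 1] → max 12
[2, 1, 8] → max 8
[1, 8, -3] → max 8
[8, -3, 7] → max 8
[-3, 7, 6] → max 7
[7, 6, 2] → max 7
[6, 2, 5] → max 6
[2, 5, 11] → max 11
[5, 11, -5] → max 11

12, 12, 10, 12, 12, 12, 8, 8, 8, 7, 7, 6, 11, 11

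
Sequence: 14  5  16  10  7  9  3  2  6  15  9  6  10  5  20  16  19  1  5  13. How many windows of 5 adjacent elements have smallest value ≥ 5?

7

(14, 5, 16, 10, 7) → min 5  ≥ 5 ✓
(5, 16, 10, 7, 9) → min 5  ≥ 5 ✓
(16, 10, 7, 9, 3) → min 3
(10, 7, 9, 3, 2) → min 2
(7, 9, 3, 2, 6) → min 2
(9, 3, 2, 6, 15) → min 2
(3, 2, 6, 15, 9) → min 2
(2, 6, 15, 9, 6) → min 2
(6, 15, 9, 6, 10) → min 6  ≥ 5 ✓
(15, 9, 6, 10, 5) → min 5  ≥ 5 ✓
(9, 6, 10, 5, 20) → min 5  ≥ 5 ✓
(6, 10, 5, 20, 16) → min 5  ≥ 5 ✓
(10, 5, 20, 16, 19) → min 5  ≥ 5 ✓
(5, 20, 16, 19, 1) → min 1
(20, 16, 19, 1, 5) → min 1
(16, 19, 1, 5, 13) → min 1
7 windows satisfy the condition.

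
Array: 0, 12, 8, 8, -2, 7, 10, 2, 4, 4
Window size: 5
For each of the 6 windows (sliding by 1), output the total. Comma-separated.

(0, 12, 8, 8, -2) → sum 26
(12, 8, 8, -2, 7) → sum 33
(8, 8, -2, 7, 10) → sum 31
(8, -2, 7, 10, 2) → sum 25
(-2, 7, 10, 2, 4) → sum 21
(7, 10, 2, 4, 4) → sum 27

26, 33, 31, 25, 21, 27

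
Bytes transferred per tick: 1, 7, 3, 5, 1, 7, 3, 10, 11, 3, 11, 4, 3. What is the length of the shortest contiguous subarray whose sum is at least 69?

add 1: running sum 1 < 69
add 7: running sum 8 < 69
add 3: running sum 11 < 69
add 5: running sum 16 < 69
add 1: running sum 17 < 69
add 7: running sum 24 < 69
add 3: running sum 27 < 69
add 10: running sum 37 < 69
add 11: running sum 48 < 69
add 3: running sum 51 < 69
add 11: running sum 62 < 69
add 4: running sum 66 < 69
add 3: shortest ending here [1, 7, 3, 5, 1, 7, 3, 10, 11, 3, 11, 4, 3] sum 69, len 13
Shortest qualifying length: 13.

13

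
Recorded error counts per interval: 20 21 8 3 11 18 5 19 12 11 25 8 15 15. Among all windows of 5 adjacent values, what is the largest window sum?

20 21 8 3 11 → sum 63
21 8 3 11 18 → sum 61
8 3 11 18 5 → sum 45
3 11 18 5 19 → sum 56
11 18 5 19 12 → sum 65
18 5 19 12 11 → sum 65
5 19 12 11 25 → sum 72
19 12 11 25 8 → sum 75
12 11 25 8 15 → sum 71
11 25 8 15 15 → sum 74
Largest of these is 75.

75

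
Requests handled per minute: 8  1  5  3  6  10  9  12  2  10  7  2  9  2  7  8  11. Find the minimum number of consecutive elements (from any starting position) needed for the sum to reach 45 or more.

add 8: running sum 8 < 45
add 1: running sum 9 < 45
add 5: running sum 14 < 45
add 3: running sum 17 < 45
add 6: running sum 23 < 45
add 10: running sum 33 < 45
add 9: running sum 42 < 45
end 7: [5, 3, 6, 10, 9, 12] sum 45, len 6
end 8: [5, 3, 6, 10, 9, 12, 2] sum 47, len 7
end 9: [6, 10, 9, 12, 2, 10] sum 49, len 6
end 10: [10, 9, 12, 2, 10, 7] sum 50, len 6
end 11: [10, 9, 12, 2, 10, 7, 2] sum 52, len 7
end 12: [9, 12, 2, 10, 7, 2, 9] sum 51, len 7
end 13: [9, 12, 2, 10, 7, 2, 9, 2] sum 53, len 8
end 14: [12, 2, 10, 7, 2, 9, 2, 7] sum 51, len 8
end 15: [10, 7, 2, 9, 2, 7, 8] sum 45, len 7
end 16: [7, 2, 9, 2, 7, 8, 11] sum 46, len 7
Shortest qualifying length: 6.

6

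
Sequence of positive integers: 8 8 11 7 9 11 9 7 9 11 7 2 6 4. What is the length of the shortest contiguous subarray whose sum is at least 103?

add 8: running sum 8 < 103
add 8: running sum 16 < 103
add 11: running sum 27 < 103
add 7: running sum 34 < 103
add 9: running sum 43 < 103
add 11: running sum 54 < 103
add 9: running sum 63 < 103
add 7: running sum 70 < 103
add 9: running sum 79 < 103
add 11: running sum 90 < 103
add 7: running sum 97 < 103
add 2: running sum 99 < 103
end 12: [8, 8, 11, 7, 9, 11, 9, 7, 9, 11, 7, 2, 6] sum 105, len 13
end 13: [8, 8, 11, 7, 9, 11, 9, 7, 9, 11, 7, 2, 6, 4] sum 109, len 14
Shortest qualifying length: 13.

13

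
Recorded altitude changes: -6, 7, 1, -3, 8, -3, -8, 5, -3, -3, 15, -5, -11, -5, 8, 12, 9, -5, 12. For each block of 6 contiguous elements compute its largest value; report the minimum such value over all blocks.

Window maxs for each of the 14 positions:
-6 7 1 -3 8 -3 → max 8
7 1 -3 8 -3 -8 → max 8
1 -3 8 -3 -8 5 → max 8
-3 8 -3 -8 5 -3 → max 8
8 -3 -8 5 -3 -3 → max 8
-3 -8 5 -3 -3 15 → max 15
-8 5 -3 -3 15 -5 → max 15
5 -3 -3 15 -5 -11 → max 15
-3 -3 15 -5 -11 -5 → max 15
-3 15 -5 -11 -5 8 → max 15
15 -5 -11 -5 8 12 → max 15
-5 -11 -5 8 12 9 → max 12
-11 -5 8 12 9 -5 → max 12
-5 8 12 9 -5 12 → max 12
Minimum of these is 8.

8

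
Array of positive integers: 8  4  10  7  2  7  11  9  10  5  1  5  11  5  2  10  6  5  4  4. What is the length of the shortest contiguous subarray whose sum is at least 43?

6

Extend right; whenever the sum reaches 43, record the length and shrink from the left:
add 8: running sum 8 < 43
add 4: running sum 12 < 43
add 10: running sum 22 < 43
add 7: running sum 29 < 43
add 2: running sum 31 < 43
add 7: running sum 38 < 43
add 11: shortest ending here [8, 4, 10, 7, 2, 7, 11] sum 49, len 7
add 9: shortest ending here [10, 7, 2, 7, 11, 9] sum 46, len 6
add 10: shortest ending here [7, 2, 7, 11, 9, 10] sum 46, len 6
add 5: shortest ending here [2, 7, 11, 9, 10, 5] sum 44, len 6
add 1: shortest ending here [7, 11, 9, 10, 5, 1] sum 43, len 6
add 5: shortest ending here [7, 11, 9, 10, 5, 1, 5] sum 48, len 7
add 11: shortest ending here [11, 9, 10, 5, 1, 5, 11] sum 52, len 7
add 5: shortest ending here [9, 10, 5, 1, 5, 11, 5] sum 46, len 7
add 2: shortest ending here [9, 10, 5, 1, 5, 11, 5, 2] sum 48, len 8
add 10: shortest ending here [10, 5, 1, 5, 11, 5, 2, 10] sum 49, len 8
add 6: shortest ending here [5, 1, 5, 11, 5, 2, 10, 6] sum 45, len 8
add 5: shortest ending here [5, 11, 5, 2, 10, 6, 5] sum 44, len 7
add 4: shortest ending here [11, 5, 2, 10, 6, 5, 4] sum 43, len 7
add 4: shortest ending here [11, 5, 2, 10, 6, 5, 4, 4] sum 47, len 8
Shortest qualifying length: 6.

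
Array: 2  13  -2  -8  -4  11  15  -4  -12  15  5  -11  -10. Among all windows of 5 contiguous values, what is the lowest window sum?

-13

(2, 13, -2, -8, -4) → sum 1
(13, -2, -8, -4, 11) → sum 10
(-2, -8, -4, 11, 15) → sum 12
(-8, -4, 11, 15, -4) → sum 10
(-4, 11, 15, -4, -12) → sum 6
(11, 15, -4, -12, 15) → sum 25
(15, -4, -12, 15, 5) → sum 19
(-4, -12, 15, 5, -11) → sum -7
(-12, 15, 5, -11, -10) → sum -13
Lowest of these is -13.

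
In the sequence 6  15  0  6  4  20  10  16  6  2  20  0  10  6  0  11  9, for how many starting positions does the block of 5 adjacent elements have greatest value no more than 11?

[6, 15, 0, 6, 4] → max 15
[15, 0, 6, 4, 20] → max 20
[0, 6, 4, 20, 10] → max 20
[6, 4, 20, 10, 16] → max 20
[4, 20, 10, 16, 6] → max 20
[20, 10, 16, 6, 2] → max 20
[10, 16, 6, 2, 20] → max 20
[16, 6, 2, 20, 0] → max 20
[6, 2, 20, 0, 10] → max 20
[2, 20, 0, 10, 6] → max 20
[20, 0, 10, 6, 0] → max 20
[0, 10, 6, 0, 11] → max 11  ≤ 11 ✓
[10, 6, 0, 11, 9] → max 11  ≤ 11 ✓
2 windows satisfy the condition.

2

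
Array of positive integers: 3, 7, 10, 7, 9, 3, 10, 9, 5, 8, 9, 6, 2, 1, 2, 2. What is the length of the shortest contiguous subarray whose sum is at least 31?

add 3: running sum 3 < 31
add 7: running sum 10 < 31
add 10: running sum 20 < 31
add 7: running sum 27 < 31
end 4: [7, 10, 7, 9] sum 33, len 4
end 5: [7, 10, 7, 9, 3] sum 36, len 5
end 6: [10, 7, 9, 3, 10] sum 39, len 5
end 7: [9, 3, 10, 9] sum 31, len 4
end 8: [9, 3, 10, 9, 5] sum 36, len 5
end 9: [10, 9, 5, 8] sum 32, len 4
end 10: [9, 5, 8, 9] sum 31, len 4
end 11: [9, 5, 8, 9, 6] sum 37, len 5
end 12: [9, 5, 8, 9, 6, 2] sum 39, len 6
end 13: [5, 8, 9, 6, 2, 1] sum 31, len 6
end 14: [5, 8, 9, 6, 2, 1, 2] sum 33, len 7
end 15: [5, 8, 9, 6, 2, 1, 2, 2] sum 35, len 8
Shortest qualifying length: 4.

4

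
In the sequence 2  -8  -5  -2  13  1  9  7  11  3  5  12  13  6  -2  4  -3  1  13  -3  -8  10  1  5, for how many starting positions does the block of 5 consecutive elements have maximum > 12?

15

2 -8 -5 -2 13 → max 13  > 12 ✓
-8 -5 -2 13 1 → max 13  > 12 ✓
-5 -2 13 1 9 → max 13  > 12 ✓
-2 13 1 9 7 → max 13  > 12 ✓
13 1 9 7 11 → max 13  > 12 ✓
1 9 7 11 3 → max 11
9 7 11 3 5 → max 11
7 11 3 5 12 → max 12
11 3 5 12 13 → max 13  > 12 ✓
3 5 12 13 6 → max 13  > 12 ✓
5 12 13 6 -2 → max 13  > 12 ✓
12 13 6 -2 4 → max 13  > 12 ✓
13 6 -2 4 -3 → max 13  > 12 ✓
6 -2 4 -3 1 → max 6
-2 4 -3 1 13 → max 13  > 12 ✓
4 -3 1 13 -3 → max 13  > 12 ✓
-3 1 13 -3 -8 → max 13  > 12 ✓
1 13 -3 -8 10 → max 13  > 12 ✓
13 -3 -8 10 1 → max 13  > 12 ✓
-3 -8 10 1 5 → max 10
15 windows satisfy the condition.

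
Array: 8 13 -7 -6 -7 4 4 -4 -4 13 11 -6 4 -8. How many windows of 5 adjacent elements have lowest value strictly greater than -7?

(8, 13, -7, -6, -7) → min -7
(13, -7, -6, -7, 4) → min -7
(-7, -6, -7, 4, 4) → min -7
(-6, -7, 4, 4, -4) → min -7
(-7, 4, 4, -4, -4) → min -7
(4, 4, -4, -4, 13) → min -4  > -7 ✓
(4, -4, -4, 13, 11) → min -4  > -7 ✓
(-4, -4, 13, 11, -6) → min -6  > -7 ✓
(-4, 13, 11, -6, 4) → min -6  > -7 ✓
(13, 11, -6, 4, -8) → min -8
4 windows satisfy the condition.

4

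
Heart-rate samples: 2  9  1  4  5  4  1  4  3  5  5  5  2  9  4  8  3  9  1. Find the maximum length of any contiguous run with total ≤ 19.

6

[2] sum 2 len 1
[2, 9] sum 11 len 2
[2, 9, 1] sum 12 len 3
[2, 9, 1, 4] sum 16 len 4
[9, 1, 4, 5] sum 19 len 4
[1, 4, 5, 4] sum 14 len 4
[1, 4, 5, 4, 1] sum 15 len 5
[1, 4, 5, 4, 1, 4] sum 19 len 6
[5, 4, 1, 4, 3] sum 17 len 5
[4, 1, 4, 3, 5] sum 17 len 5
[1, 4, 3, 5, 5] sum 18 len 5
[3, 5, 5, 5] sum 18 len 4
[5, 5, 5, 2] sum 17 len 4
[5, 2, 9] sum 16 len 3
[2, 9, 4] sum 15 len 3
[4, 8] sum 12 len 2
[4, 8, 3] sum 15 len 3
[3, 9] sum 12 len 2
[3, 9, 1] sum 13 len 3
Longest length seen: 6.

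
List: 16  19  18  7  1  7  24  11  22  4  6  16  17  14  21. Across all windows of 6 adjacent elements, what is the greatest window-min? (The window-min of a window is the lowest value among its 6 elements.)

[16, 19, 18, 7, 1, 7] → min 1
[19, 18, 7, 1, 7, 24] → min 1
[18, 7, 1, 7, 24, 11] → min 1
[7, 1, 7, 24, 11, 22] → min 1
[1, 7, 24, 11, 22, 4] → min 1
[7, 24, 11, 22, 4, 6] → min 4
[24, 11, 22, 4, 6, 16] → min 4
[11, 22, 4, 6, 16, 17] → min 4
[22, 4, 6, 16, 17, 14] → min 4
[4, 6, 16, 17, 14, 21] → min 4
Greatest of these is 4.

4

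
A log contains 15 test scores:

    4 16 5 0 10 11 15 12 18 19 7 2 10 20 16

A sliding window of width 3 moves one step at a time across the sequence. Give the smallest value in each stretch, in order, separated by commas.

[4, 16, 5] → min 4
[16, 5, 0] → min 0
[5, 0, 10] → min 0
[0, 10, 11] → min 0
[10, 11, 15] → min 10
[11, 15, 12] → min 11
[15, 12, 18] → min 12
[12, 18, 19] → min 12
[18, 19, 7] → min 7
[19, 7, 2] → min 2
[7, 2, 10] → min 2
[2, 10, 20] → min 2
[10, 20, 16] → min 10

4, 0, 0, 0, 10, 11, 12, 12, 7, 2, 2, 2, 10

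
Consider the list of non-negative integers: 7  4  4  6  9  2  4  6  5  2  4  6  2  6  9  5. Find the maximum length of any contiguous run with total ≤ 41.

9

→ 7: sum 7, len 1
→ 4: sum 11, len 2
→ 4: sum 15, len 3
→ 6: sum 21, len 4
→ 9: sum 30, len 5
→ 2: sum 32, len 6
→ 4: sum 36, len 7
→ 6 (dropped 7): sum 35, len 7
→ 5: sum 40, len 8
→ 2 (dropped 4): sum 38, len 8
→ 4 (dropped 4): sum 38, len 8
→ 6 (dropped 6): sum 38, len 8
→ 2: sum 40, len 9
→ 6 (dropped 9): sum 37, len 9
→ 9 (dropped 2, 4): sum 40, len 8
→ 5 (dropped 6): sum 39, len 8
Longest length seen: 9.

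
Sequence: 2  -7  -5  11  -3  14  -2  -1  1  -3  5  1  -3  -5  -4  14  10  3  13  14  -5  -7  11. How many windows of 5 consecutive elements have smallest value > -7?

[2, -7, -5, 11, -3] → min -7
[-7, -5, 11, -3, 14] → min -7
[-5, 11, -3, 14, -2] → min -5  > -7 ✓
[11, -3, 14, -2, -1] → min -3  > -7 ✓
[-3, 14, -2, -1, 1] → min -3  > -7 ✓
[14, -2, -1, 1, -3] → min -3  > -7 ✓
[-2, -1, 1, -3, 5] → min -3  > -7 ✓
[-1, 1, -3, 5, 1] → min -3  > -7 ✓
[1, -3, 5, 1, -3] → min -3  > -7 ✓
[-3, 5, 1, -3, -5] → min -5  > -7 ✓
[5, 1, -3, -5, -4] → min -5  > -7 ✓
[1, -3, -5, -4, 14] → min -5  > -7 ✓
[-3, -5, -4, 14, 10] → min -5  > -7 ✓
[-5, -4, 14, 10, 3] → min -5  > -7 ✓
[-4, 14, 10, 3, 13] → min -4  > -7 ✓
[14, 10, 3, 13, 14] → min 3  > -7 ✓
[10, 3, 13, 14, -5] → min -5  > -7 ✓
[3, 13, 14, -5, -7] → min -7
[13, 14, -5, -7, 11] → min -7
15 windows satisfy the condition.

15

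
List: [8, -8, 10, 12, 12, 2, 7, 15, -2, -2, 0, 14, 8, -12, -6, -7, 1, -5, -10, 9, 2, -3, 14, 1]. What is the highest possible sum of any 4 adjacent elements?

8 -8 10 12 → sum 22
-8 10 12 12 → sum 26
10 12 12 2 → sum 36
12 12 2 7 → sum 33
12 2 7 15 → sum 36
2 7 15 -2 → sum 22
7 15 -2 -2 → sum 18
15 -2 -2 0 → sum 11
-2 -2 0 14 → sum 10
-2 0 14 8 → sum 20
0 14 8 -12 → sum 10
14 8 -12 -6 → sum 4
8 -12 -6 -7 → sum -17
-12 -6 -7 1 → sum -24
-6 -7 1 -5 → sum -17
-7 1 -5 -10 → sum -21
1 -5 -10 9 → sum -5
-5 -10 9 2 → sum -4
-10 9 2 -3 → sum -2
9 2 -3 14 → sum 22
2 -3 14 1 → sum 14
Highest of these is 36.

36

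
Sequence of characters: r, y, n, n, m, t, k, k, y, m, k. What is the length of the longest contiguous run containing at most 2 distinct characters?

Extend right; when distinct count exceeds 2, shrink from the left:
add r: window [r] (1 distinct), len 1
add y: window [r, y] (2 distinct), len 2
add n: window [y, n] (2 distinct), len 2
add n: window [y, n, n] (2 distinct), len 3
add m: window [n, n, m] (2 distinct), len 3
add t: window [m, t] (2 distinct), len 2
add k: window [t, k] (2 distinct), len 2
add k: window [t, k, k] (2 distinct), len 3
add y: window [k, k, y] (2 distinct), len 3
add m: window [y, m] (2 distinct), len 2
add k: window [m, k] (2 distinct), len 2
Longest length with ≤2 distinct: 3.

3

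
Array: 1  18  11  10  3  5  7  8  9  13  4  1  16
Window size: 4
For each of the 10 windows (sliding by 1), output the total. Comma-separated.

40, 42, 29, 25, 23, 29, 37, 34, 27, 34

(1, 18, 11, 10) → sum 40
(18, 11, 10, 3) → sum 42
(11, 10, 3, 5) → sum 29
(10, 3, 5, 7) → sum 25
(3, 5, 7, 8) → sum 23
(5, 7, 8, 9) → sum 29
(7, 8, 9, 13) → sum 37
(8, 9, 13, 4) → sum 34
(9, 13, 4, 1) → sum 27
(13, 4, 1, 16) → sum 34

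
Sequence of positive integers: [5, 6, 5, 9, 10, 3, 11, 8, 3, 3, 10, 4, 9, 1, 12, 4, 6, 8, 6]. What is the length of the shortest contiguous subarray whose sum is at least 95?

add 5: running sum 5 < 95
add 6: running sum 11 < 95
add 5: running sum 16 < 95
add 9: running sum 25 < 95
add 10: running sum 35 < 95
add 3: running sum 38 < 95
add 11: running sum 49 < 95
add 8: running sum 57 < 95
add 3: running sum 60 < 95
add 3: running sum 63 < 95
add 10: running sum 73 < 95
add 4: running sum 77 < 95
add 9: running sum 86 < 95
add 1: running sum 87 < 95
end 14: [5, 6, 5, 9, 10, 3, 11, 8, 3, 3, 10, 4, 9, 1, 12] sum 99, len 15
end 15: [6, 5, 9, 10, 3, 11, 8, 3, 3, 10, 4, 9, 1, 12, 4] sum 98, len 15
end 16: [5, 9, 10, 3, 11, 8, 3, 3, 10, 4, 9, 1, 12, 4, 6] sum 98, len 15
end 17: [9, 10, 3, 11, 8, 3, 3, 10, 4, 9, 1, 12, 4, 6, 8] sum 101, len 15
end 18: [10, 3, 11, 8, 3, 3, 10, 4, 9, 1, 12, 4, 6, 8, 6] sum 98, len 15
Shortest qualifying length: 15.

15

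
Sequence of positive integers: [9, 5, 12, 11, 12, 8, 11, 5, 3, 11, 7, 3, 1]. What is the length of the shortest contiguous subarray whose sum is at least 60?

7

add 9: running sum 9 < 60
add 5: running sum 14 < 60
add 12: running sum 26 < 60
add 11: running sum 37 < 60
add 12: running sum 49 < 60
add 8: running sum 57 < 60
end 6: [9, 5, 12, 11, 12, 8, 11] sum 68, len 7
end 7: [5, 12, 11, 12, 8, 11, 5] sum 64, len 7
end 8: [12, 11, 12, 8, 11, 5, 3] sum 62, len 7
end 9: [11, 12, 8, 11, 5, 3, 11] sum 61, len 7
end 10: [11, 12, 8, 11, 5, 3, 11, 7] sum 68, len 8
end 11: [12, 8, 11, 5, 3, 11, 7, 3] sum 60, len 8
end 12: [12, 8, 11, 5, 3, 11, 7, 3, 1] sum 61, len 9
Shortest qualifying length: 7.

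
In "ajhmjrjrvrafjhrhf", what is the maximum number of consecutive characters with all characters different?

add a: [a] len 1
add j: [a, j] len 2
add h: [a, j, h] len 3
add m: [a, j, h, m] len 4
add j (repeat j, move left end past it): [h, m, j] len 3
add r: [h, m, j, r] len 4
add j (repeat j, move left end past it): [r, j] len 2
add r (repeat r, move left end past it): [j, r] len 2
add v: [j, r, v] len 3
add r (repeat r, move left end past it): [v, r] len 2
add a: [v, r, a] len 3
add f: [v, r, a, f] len 4
add j: [v, r, a, f, j] len 5
add h: [v, r, a, f, j, h] len 6
add r (repeat r, move left end past it): [a, f, j, h, r] len 5
add h (repeat h, move left end past it): [r, h] len 2
add f: [r, h, f] len 3
Longest all-distinct length: 6.

6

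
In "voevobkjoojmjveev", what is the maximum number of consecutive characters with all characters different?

[v] len 1
[v, o] len 2
[v, o, e] len 3
[o, e, v] len 3
[e, v, o] len 3
[e, v, o, b] len 4
[e, v, o, b, k] len 5
[e, v, o, b, k, j] len 6
[b, k, j, o] len 4
[o] len 1
[o, j] len 2
[o, j, m] len 3
[m, j] len 2
[m, j, v] len 3
[m, j, v, e] len 4
[e] len 1
[e, v] len 2
Longest all-distinct length: 6.

6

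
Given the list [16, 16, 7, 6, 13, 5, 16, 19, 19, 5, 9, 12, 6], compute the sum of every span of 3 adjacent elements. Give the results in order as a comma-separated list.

39, 29, 26, 24, 34, 40, 54, 43, 33, 26, 27

16 16 7 → sum 39
16 7 6 → sum 29
7 6 13 → sum 26
6 13 5 → sum 24
13 5 16 → sum 34
5 16 19 → sum 40
16 19 19 → sum 54
19 19 5 → sum 43
19 5 9 → sum 33
5 9 12 → sum 26
9 12 6 → sum 27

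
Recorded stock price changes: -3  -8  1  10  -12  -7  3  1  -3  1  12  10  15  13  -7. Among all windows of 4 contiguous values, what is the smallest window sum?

-15

Each size-4 window and its sum:
(-3, -8, 1, 10) → sum 0
(-8, 1, 10, -12) → sum -9
(1, 10, -12, -7) → sum -8
(10, -12, -7, 3) → sum -6
(-12, -7, 3, 1) → sum -15
(-7, 3, 1, -3) → sum -6
(3, 1, -3, 1) → sum 2
(1, -3, 1, 12) → sum 11
(-3, 1, 12, 10) → sum 20
(1, 12, 10, 15) → sum 38
(12, 10, 15, 13) → sum 50
(10, 15, 13, -7) → sum 31
Smallest of these is -15.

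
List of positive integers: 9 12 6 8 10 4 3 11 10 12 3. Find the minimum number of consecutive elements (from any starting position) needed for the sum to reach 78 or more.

10

add 9: running sum 9 < 78
add 12: running sum 21 < 78
add 6: running sum 27 < 78
add 8: running sum 35 < 78
add 10: running sum 45 < 78
add 4: running sum 49 < 78
add 3: running sum 52 < 78
add 11: running sum 63 < 78
add 10: running sum 73 < 78
end 9: [9, 12, 6, 8, 10, 4, 3, 11, 10, 12] sum 85, len 10
end 10: [12, 6, 8, 10, 4, 3, 11, 10, 12, 3] sum 79, len 10
Shortest qualifying length: 10.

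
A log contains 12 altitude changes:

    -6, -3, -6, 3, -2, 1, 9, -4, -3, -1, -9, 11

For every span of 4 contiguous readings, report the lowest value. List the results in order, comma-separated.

-6, -6, -6, -2, -4, -4, -4, -9, -9

Sliding a size-4 window across the 12 values:
(-6, -3, -6, 3) → min -6
(-3, -6, 3, -2) → min -6
(-6, 3, -2, 1) → min -6
(3, -2, 1, 9) → min -2
(-2, 1, 9, -4) → min -4
(1, 9, -4, -3) → min -4
(9, -4, -3, -1) → min -4
(-4, -3, -1, -9) → min -9
(-3, -1, -9, 11) → min -9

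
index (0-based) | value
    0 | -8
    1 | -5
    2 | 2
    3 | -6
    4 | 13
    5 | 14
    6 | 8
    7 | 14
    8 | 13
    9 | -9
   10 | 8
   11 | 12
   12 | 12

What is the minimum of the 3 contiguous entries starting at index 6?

Elements at indices 6..8: 8, 14, 13
min(8, 14, 13) = 8

8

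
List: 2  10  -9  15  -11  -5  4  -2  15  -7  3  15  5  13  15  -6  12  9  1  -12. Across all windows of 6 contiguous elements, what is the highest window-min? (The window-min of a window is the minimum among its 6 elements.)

-6

2 10 -9 15 -11 -5 → min -11
10 -9 15 -11 -5 4 → min -11
-9 15 -11 -5 4 -2 → min -11
15 -11 -5 4 -2 15 → min -11
-11 -5 4 -2 15 -7 → min -11
-5 4 -2 15 -7 3 → min -7
4 -2 15 -7 3 15 → min -7
-2 15 -7 3 15 5 → min -7
15 -7 3 15 5 13 → min -7
-7 3 15 5 13 15 → min -7
3 15 5 13 15 -6 → min -6
15 5 13 15 -6 12 → min -6
5 13 15 -6 12 9 → min -6
13 15 -6 12 9 1 → min -6
15 -6 12 9 1 -12 → min -12
Highest of these is -6.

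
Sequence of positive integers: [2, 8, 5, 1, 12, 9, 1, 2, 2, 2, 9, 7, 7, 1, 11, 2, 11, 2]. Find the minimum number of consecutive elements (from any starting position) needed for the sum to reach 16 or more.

2

Extend right; whenever the sum reaches 16, record the length and shrink from the left:
add 2: running sum 2 < 16
add 8: running sum 10 < 16
add 5: running sum 15 < 16
end 3: [2, 8, 5, 1] sum 16, len 4
end 4: [5, 1, 12] sum 18, len 3
end 5: [12, 9] sum 21, len 2
end 6: [12, 9, 1] sum 22, len 3
end 7: [12, 9, 1, 2] sum 24, len 4
end 8: [12, 9, 1, 2, 2] sum 26, len 5
end 9: [9, 1, 2, 2, 2] sum 16, len 5
end 10: [1, 2, 2, 2, 9] sum 16, len 5
end 11: [9, 7] sum 16, len 2
end 12: [9, 7, 7] sum 23, len 3
end 13: [9, 7, 7, 1] sum 24, len 4
end 14: [7, 1, 11] sum 19, len 3
end 15: [7, 1, 11, 2] sum 21, len 4
end 16: [11, 2, 11] sum 24, len 3
end 17: [11, 2, 11, 2] sum 26, len 4
Shortest qualifying length: 2.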